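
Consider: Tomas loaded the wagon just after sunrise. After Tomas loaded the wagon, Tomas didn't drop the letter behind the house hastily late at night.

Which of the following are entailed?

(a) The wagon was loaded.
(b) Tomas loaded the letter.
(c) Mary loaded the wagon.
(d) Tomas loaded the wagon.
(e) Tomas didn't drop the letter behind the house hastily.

(a) Entailed — dropping 'just after sunrise' and generalizing the agent leaves a sub-description the original still satisfies.
(b) Not entailed — Tomas loaded the wagon, not the letter; the letter belongs to the dropping event.
(c) Not entailed — the passage has Tomas loading the wagon, not Mary.
(d) Entailed — the original entails any weakening of itself; this just drops 'just after sunrise'.
(e) Not entailed — dropping 'late at night' under negation is not valid — the original leaves open that Tomas dropped the letter some other way.

(a), (d)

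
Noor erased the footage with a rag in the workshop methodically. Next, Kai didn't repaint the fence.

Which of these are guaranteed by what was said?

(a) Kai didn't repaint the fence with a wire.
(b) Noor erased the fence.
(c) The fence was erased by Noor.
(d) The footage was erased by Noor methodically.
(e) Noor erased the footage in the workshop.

(a) Entailed — under negation, adding a further restriction is entailed: if no such repainting event occurred, none occurred with a wire either.
(b) Not entailed — Noor erased the footage, not the fence; the fence belongs to the repainting event.
(c) Not entailed — Noor erased the footage, not the fence; the fence belongs to the repainting event.
(d) Entailed — this follows by dropping conjuncts from the erasing event's description.
(e) Entailed — dropping 'with a rag', 'methodically' leaves a sub-description the original still satisfies.

(a), (d), (e)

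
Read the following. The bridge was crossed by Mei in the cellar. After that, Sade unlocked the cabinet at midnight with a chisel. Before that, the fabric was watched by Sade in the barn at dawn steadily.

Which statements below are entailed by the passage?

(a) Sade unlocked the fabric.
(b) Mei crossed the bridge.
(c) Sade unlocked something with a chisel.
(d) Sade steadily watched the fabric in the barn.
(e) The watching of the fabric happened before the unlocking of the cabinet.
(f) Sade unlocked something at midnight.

(b), (c), (d), (e), (f)

(a) Not entailed — Sade unlocked the cabinet, not the fabric; the fabric belongs to the watching event.
(b) Entailed — dropping 'in the cellar' leaves a sub-description the original still satisfies.
(c) Entailed — every conjunct here is already in the original unlocking event.
(d) Entailed — this follows by dropping conjuncts from the watching event's description.
(e) Entailed — the narrative places the watching before the unlocking.
(f) Entailed — every conjunct here is already in the original unlocking event.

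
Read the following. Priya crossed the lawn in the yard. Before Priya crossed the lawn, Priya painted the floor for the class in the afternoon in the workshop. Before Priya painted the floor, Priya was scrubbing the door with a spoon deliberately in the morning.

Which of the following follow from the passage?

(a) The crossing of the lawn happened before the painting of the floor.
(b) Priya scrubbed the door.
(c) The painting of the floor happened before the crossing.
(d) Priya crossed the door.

(b), (c)

(a) Not entailed — the narrative places the painting before the crossing, not after.
(b) Entailed — 'scrub' is an activity; 'was scrubbing' entails that some scrubbing happened, so 'scrubbed' holds.
(c) Entailed — the narrative places the painting before the crossing.
(d) Not entailed — Priya crossed the lawn, not the door; the door belongs to the scrubbing event.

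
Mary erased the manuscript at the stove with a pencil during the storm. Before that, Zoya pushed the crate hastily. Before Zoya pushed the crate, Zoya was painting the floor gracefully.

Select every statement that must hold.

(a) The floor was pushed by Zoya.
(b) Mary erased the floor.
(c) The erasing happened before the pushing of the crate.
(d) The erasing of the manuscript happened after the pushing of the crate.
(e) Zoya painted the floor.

(a) Not entailed — Zoya pushed the crate, not the floor; the floor belongs to the painting event.
(b) Not entailed — Mary erased the manuscript, not the floor; the floor belongs to the painting event.
(c) Not entailed — the narrative places the pushing before the erasing, not after.
(d) Entailed — the narrative places the pushing before the erasing.
(e) Not entailed — 'was painting' is progressive on an accomplishment; it does not entail the completed 'painted'.

(d)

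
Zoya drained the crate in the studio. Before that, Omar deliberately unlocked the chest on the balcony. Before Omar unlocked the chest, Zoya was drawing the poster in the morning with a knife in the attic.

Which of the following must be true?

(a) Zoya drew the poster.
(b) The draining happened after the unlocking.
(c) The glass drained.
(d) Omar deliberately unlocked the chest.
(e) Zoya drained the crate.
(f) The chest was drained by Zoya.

(b), (d), (e)

(a) Not entailed — 'was drawing' is progressive on an accomplishment; it does not entail the completed 'drew'.
(b) Entailed — the narrative places the unlocking before the draining.
(c) Not entailed — the crate is what drained, not the glass.
(d) Entailed — this follows by dropping conjuncts from the unlocking event's description.
(e) Entailed — every conjunct here is already in the original draining event.
(f) Not entailed — Zoya drained the crate, not the chest; the chest belongs to the unlocking event.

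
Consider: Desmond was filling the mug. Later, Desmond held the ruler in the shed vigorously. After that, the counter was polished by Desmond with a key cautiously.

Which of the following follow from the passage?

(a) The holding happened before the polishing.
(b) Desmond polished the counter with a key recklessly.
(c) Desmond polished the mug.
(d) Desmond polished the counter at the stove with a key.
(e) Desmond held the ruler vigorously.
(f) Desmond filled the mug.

(a), (e)

(a) Entailed — the narrative places the holding before the polishing.
(b) Not entailed — 'recklessly' adds a manner not in (and inconsistent with) the original.
(c) Not entailed — Desmond polished the counter, not the mug; the mug belongs to the filling event.
(d) Not entailed — 'at the stove' adds information not in the original event.
(e) Entailed — dropping 'in the shed' leaves a sub-description the original still satisfies.
(f) Not entailed — 'was filling' is progressive on an accomplishment; it does not entail the completed 'filled'.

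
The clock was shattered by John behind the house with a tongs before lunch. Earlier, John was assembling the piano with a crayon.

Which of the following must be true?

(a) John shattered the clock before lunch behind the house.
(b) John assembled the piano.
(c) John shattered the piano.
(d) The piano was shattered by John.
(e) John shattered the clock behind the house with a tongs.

(a), (e)

(a) Entailed — this follows by dropping conjuncts from the shattering event's description.
(b) Not entailed — 'was assembling' is progressive on an accomplishment; it does not entail the completed 'assembled'.
(c) Not entailed — John shattered the clock, not the piano; the piano belongs to the assembling event.
(d) Not entailed — John shattered the clock, not the piano; the piano belongs to the assembling event.
(e) Entailed — dropping 'before lunch' leaves a sub-description the original still satisfies.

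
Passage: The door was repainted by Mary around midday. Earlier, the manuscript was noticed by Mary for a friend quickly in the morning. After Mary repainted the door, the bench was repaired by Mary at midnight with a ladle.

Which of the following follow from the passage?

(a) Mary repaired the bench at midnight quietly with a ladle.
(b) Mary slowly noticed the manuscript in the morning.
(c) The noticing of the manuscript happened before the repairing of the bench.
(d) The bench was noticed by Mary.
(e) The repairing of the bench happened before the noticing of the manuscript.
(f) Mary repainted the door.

(a) Not entailed — 'quietly' adds information not in the original event.
(b) Not entailed — 'slowly' adds a manner not in (and inconsistent with) the original.
(c) Entailed — the narrative places the noticing before the repairing.
(d) Not entailed — Mary noticed the manuscript, not the bench; the bench belongs to the repairing event.
(e) Not entailed — the narrative places the noticing before the repairing, not after.
(f) Entailed — every conjunct here is already in the original repainting event.

(c), (f)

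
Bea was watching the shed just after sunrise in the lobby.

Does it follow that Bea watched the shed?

'watch' is atelic; if Bea was watching the shed, then Bea watched the shed (for some time).

yes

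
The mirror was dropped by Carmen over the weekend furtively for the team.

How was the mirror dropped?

furtively

'furtively' marks the manner of the dropping event.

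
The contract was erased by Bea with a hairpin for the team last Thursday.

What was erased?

the contract

'the contract' marks the patient of the erasing event.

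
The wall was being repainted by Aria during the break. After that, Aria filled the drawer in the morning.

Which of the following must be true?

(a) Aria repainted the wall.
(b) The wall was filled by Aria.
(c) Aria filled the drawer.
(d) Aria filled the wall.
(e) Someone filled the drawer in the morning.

(c), (e)

(a) Not entailed — 'was repainting' is progressive on an accomplishment; it does not entail the completed 'repainted'.
(b) Not entailed — Aria filled the drawer, not the wall; the wall belongs to the repainting event.
(c) Entailed — this follows by dropping conjuncts from the filling event's description.
(d) Not entailed — Aria filled the drawer, not the wall; the wall belongs to the repainting event.
(e) Entailed — generalizing the agent leaves a sub-description the original still satisfies.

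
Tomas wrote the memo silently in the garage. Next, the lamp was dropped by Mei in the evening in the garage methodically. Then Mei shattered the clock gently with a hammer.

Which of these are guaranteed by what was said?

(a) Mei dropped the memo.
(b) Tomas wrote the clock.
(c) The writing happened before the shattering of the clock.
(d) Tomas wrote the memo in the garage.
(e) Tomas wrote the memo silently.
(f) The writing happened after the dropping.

(a) Not entailed — Mei dropped the lamp, not the memo; the memo belongs to the writing event.
(b) Not entailed — Tomas wrote the memo, not the clock; the clock belongs to the shattering event.
(c) Entailed — the narrative places the writing before the shattering.
(d) Entailed — every conjunct here is already in the original writing event.
(e) Entailed — dropping 'in the garage' leaves a sub-description the original still satisfies.
(f) Not entailed — the narrative places the writing before the dropping, not after.

(c), (d), (e)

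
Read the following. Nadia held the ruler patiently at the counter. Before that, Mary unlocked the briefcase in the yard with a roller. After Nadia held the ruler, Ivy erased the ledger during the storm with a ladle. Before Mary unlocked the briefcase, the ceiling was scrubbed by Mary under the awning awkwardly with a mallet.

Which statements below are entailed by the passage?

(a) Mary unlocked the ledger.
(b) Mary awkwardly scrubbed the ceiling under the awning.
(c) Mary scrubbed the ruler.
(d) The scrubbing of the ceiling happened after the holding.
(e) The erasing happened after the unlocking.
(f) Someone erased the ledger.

(a) Not entailed — Mary unlocked the briefcase, not the ledger; the ledger belongs to the erasing event.
(b) Entailed — dropping 'with a mallet' leaves a sub-description the original still satisfies.
(c) Not entailed — Mary scrubbed the ceiling, not the ruler; the ruler belongs to the holding event.
(d) Not entailed — the narrative places the scrubbing before the holding, not after.
(e) Entailed — the narrative places the unlocking before the erasing.
(f) Entailed — this follows by dropping conjuncts from the erasing event's description.

(b), (e), (f)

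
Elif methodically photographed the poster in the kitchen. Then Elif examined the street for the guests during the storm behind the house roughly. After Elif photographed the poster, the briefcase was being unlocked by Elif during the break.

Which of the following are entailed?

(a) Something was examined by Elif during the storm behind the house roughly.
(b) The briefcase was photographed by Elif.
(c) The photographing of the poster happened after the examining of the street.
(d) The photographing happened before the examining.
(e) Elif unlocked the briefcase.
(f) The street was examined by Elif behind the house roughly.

(a), (d), (f)

(a) Entailed — the original entails any weakening of itself; this just drops 'for the guests' and generalizes the patient.
(b) Not entailed — Elif photographed the poster, not the briefcase; the briefcase belongs to the unlocking event.
(c) Not entailed — the narrative places the photographing before the examining, not after.
(d) Entailed — the narrative places the photographing before the examining.
(e) Not entailed — 'was unlocking' is progressive on an accomplishment; it does not entail the completed 'unlocked'.
(f) Entailed — this follows by dropping conjuncts from the examining event's description.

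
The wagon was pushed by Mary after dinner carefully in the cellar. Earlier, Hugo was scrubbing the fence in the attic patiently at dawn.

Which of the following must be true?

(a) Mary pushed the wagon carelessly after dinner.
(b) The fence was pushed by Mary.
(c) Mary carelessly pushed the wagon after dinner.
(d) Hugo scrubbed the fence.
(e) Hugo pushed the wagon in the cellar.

(d)

(a) Not entailed — 'carelessly' adds a manner not in (and inconsistent with) the original.
(b) Not entailed — Mary pushed the wagon, not the fence; the fence belongs to the scrubbing event.
(c) Not entailed — 'carelessly' adds a manner not in (and inconsistent with) the original.
(d) Entailed — 'scrub' is an activity; 'was scrubbing' entails that some scrubbing happened, so 'scrubbed' holds.
(e) Not entailed — the passage has Mary pushing the wagon, not Hugo.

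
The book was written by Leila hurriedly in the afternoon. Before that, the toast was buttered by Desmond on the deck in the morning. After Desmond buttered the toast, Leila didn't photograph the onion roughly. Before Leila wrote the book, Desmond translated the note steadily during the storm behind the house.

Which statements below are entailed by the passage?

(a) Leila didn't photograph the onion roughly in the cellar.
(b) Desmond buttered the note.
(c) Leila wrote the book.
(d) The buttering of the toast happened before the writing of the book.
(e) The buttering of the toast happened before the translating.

(a) Entailed — under negation, adding a further restriction is entailed: if no such photographing event occurred, none occurred in the cellar either.
(b) Not entailed — Desmond buttered the toast, not the note; the note belongs to the translating event.
(c) Entailed — the original entails any weakening of itself; this just drops 'in the afternoon', 'hurriedly'.
(d) Entailed — the narrative places the buttering before the writing.
(e) Not entailed — the narrative doesn't order the buttering relative to the translating.

(a), (c), (d)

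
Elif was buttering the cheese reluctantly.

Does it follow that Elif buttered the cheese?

'was buttering' is progressive; for an accomplishment like 'butter the cheese', it doesn't entail completion.

no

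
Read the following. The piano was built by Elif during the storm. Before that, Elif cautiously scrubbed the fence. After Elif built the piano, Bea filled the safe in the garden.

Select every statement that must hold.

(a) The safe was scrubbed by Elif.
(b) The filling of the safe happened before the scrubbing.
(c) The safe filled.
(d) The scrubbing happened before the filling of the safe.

(c), (d)

(a) Not entailed — Elif scrubbed the fence, not the safe; the safe belongs to the filling event.
(b) Not entailed — the narrative places the scrubbing before the filling, not after.
(c) Entailed — 'Bea filled the safe' is causative; it entails the inchoative 'the safe filled'.
(d) Entailed — the narrative places the scrubbing before the filling.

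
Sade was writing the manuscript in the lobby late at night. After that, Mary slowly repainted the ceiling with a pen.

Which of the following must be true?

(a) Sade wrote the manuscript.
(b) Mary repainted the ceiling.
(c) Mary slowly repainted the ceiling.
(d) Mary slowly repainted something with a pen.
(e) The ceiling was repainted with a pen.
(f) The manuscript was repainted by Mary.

(b), (c), (d), (e)

(a) Not entailed — 'was writing' is progressive on an accomplishment; it does not entail the completed 'wrote'.
(b) Entailed — the original entails any weakening of itself; this just drops 'slowly', 'with a pen'.
(c) Entailed — dropping 'with a pen' leaves a sub-description the original still satisfies.
(d) Entailed — generalizing the patient leaves a sub-description the original still satisfies.
(e) Entailed — the original entails any weakening of itself; this just drops 'slowly' and generalizes the agent.
(f) Not entailed — Mary repainted the ceiling, not the manuscript; the manuscript belongs to the writing event.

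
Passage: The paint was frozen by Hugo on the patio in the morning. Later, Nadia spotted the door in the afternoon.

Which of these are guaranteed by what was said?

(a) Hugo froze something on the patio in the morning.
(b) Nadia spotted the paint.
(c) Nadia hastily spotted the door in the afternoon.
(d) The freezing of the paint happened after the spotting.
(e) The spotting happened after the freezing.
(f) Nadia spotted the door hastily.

(a) Entailed — generalizing the patient leaves a sub-description the original still satisfies.
(b) Not entailed — Nadia spotted the door, not the paint; the paint belongs to the freezing event.
(c) Not entailed — 'hastily' adds information not in the original event.
(d) Not entailed — the narrative places the freezing before the spotting, not after.
(e) Entailed — the narrative places the freezing before the spotting.
(f) Not entailed — 'hastily' adds information not in the original event.

(a), (e)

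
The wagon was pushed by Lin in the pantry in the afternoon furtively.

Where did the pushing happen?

'in the pantry' marks the location of the pushing event.

in the pantry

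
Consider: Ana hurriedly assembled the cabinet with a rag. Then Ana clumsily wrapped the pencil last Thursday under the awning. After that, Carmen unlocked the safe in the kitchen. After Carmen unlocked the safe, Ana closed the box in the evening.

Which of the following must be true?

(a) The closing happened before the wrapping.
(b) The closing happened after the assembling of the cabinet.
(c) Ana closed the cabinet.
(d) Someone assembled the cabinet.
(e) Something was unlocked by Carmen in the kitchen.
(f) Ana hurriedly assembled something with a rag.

(b), (d), (e), (f)

(a) Not entailed — the narrative places the wrapping before the closing, not after.
(b) Entailed — the narrative places the assembling before the closing.
(c) Not entailed — Ana closed the box, not the cabinet; the cabinet belongs to the assembling event.
(d) Entailed — dropping 'hurriedly', 'with a rag' and generalizing the agent leaves a sub-description the original still satisfies.
(e) Entailed — generalizing the patient leaves a sub-description the original still satisfies.
(f) Entailed — the original entails any weakening of itself; this just generalizes the patient.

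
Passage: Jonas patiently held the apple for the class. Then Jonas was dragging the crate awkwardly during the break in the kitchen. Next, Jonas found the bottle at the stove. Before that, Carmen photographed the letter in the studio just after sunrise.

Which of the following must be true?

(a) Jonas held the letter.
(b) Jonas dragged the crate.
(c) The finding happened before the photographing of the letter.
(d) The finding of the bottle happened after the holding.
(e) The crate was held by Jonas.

(a) Not entailed — Jonas held the apple, not the letter; the letter belongs to the photographing event.
(b) Entailed — 'drag' is an activity; 'was dragging' entails that some dragging happened, so 'dragged' holds.
(c) Not entailed — the narrative places the photographing before the finding, not after.
(d) Entailed — the narrative places the holding before the finding.
(e) Not entailed — Jonas held the apple, not the crate; the crate belongs to the dragging event.

(b), (d)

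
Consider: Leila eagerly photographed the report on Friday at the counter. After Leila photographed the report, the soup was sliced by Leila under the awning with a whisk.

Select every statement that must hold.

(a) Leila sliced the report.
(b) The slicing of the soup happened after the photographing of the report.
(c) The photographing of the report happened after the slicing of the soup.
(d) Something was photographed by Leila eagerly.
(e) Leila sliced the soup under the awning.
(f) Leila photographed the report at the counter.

(a) Not entailed — Leila sliced the soup, not the report; the report belongs to the photographing event.
(b) Entailed — the narrative places the photographing before the slicing.
(c) Not entailed — the narrative places the photographing before the slicing, not after.
(d) Entailed — dropping 'at the counter', 'on Friday' and generalizing the patient leaves a sub-description the original still satisfies.
(e) Entailed — this follows by dropping conjuncts from the slicing event's description.
(f) Entailed — the original entails any weakening of itself; this just drops 'eagerly', 'on Friday'.

(b), (d), (e), (f)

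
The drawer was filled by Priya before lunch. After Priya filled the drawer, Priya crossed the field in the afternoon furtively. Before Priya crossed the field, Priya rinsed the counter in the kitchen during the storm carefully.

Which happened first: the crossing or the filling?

the filling

The connectives place the filling before the crossing.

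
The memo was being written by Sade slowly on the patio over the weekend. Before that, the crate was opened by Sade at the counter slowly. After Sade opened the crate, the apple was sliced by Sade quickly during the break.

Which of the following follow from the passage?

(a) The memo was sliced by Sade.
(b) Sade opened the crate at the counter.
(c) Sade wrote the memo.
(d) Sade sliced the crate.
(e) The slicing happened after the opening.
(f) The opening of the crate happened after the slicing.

(a) Not entailed — Sade sliced the apple, not the memo; the memo belongs to the writing event.
(b) Entailed — the original entails any weakening of itself; this just drops 'slowly'.
(c) Not entailed — 'was writing' is progressive on an accomplishment; it does not entail the completed 'wrote'.
(d) Not entailed — Sade sliced the apple, not the crate; the crate belongs to the opening event.
(e) Entailed — the narrative places the opening before the slicing.
(f) Not entailed — the narrative places the opening before the slicing, not after.

(b), (e)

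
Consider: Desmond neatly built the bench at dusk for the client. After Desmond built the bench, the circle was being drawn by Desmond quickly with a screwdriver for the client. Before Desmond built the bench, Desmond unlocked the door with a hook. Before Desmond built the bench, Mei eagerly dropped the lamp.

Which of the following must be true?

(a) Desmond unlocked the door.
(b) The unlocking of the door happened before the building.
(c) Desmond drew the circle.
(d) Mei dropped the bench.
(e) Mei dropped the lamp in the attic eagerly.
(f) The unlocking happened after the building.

(a) Entailed — dropping 'with a hook' leaves a sub-description the original still satisfies.
(b) Entailed — the narrative places the unlocking before the building.
(c) Not entailed — 'was drawing' is progressive on an accomplishment; it does not entail the completed 'drew'.
(d) Not entailed — Mei dropped the lamp, not the bench; the bench belongs to the building event.
(e) Not entailed — 'in the attic' adds information not in the original event.
(f) Not entailed — the narrative places the unlocking before the building, not after.

(a), (b)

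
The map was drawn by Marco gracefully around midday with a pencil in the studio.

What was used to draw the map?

a pencil

'with a pencil' marks the instrument of the drawing event.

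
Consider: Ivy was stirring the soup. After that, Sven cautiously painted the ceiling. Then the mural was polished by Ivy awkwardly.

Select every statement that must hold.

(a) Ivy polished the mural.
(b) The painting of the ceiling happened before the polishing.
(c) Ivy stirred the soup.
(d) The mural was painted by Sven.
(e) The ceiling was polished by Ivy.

(a), (b), (c)

(a) Entailed — this follows by dropping conjuncts from the polishing event's description.
(b) Entailed — the narrative places the painting before the polishing.
(c) Entailed — 'stir' is an activity; 'was stirring' entails that some stirring happened, so 'stirred' holds.
(d) Not entailed — Sven painted the ceiling, not the mural; the mural belongs to the polishing event.
(e) Not entailed — Ivy polished the mural, not the ceiling; the ceiling belongs to the painting event.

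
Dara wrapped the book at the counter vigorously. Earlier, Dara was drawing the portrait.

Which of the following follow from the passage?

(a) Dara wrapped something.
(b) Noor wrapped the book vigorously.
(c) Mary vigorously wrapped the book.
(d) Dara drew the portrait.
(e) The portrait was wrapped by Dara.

(a)

(a) Entailed — every conjunct here is already in the original wrapping event.
(b) Not entailed — the passage has Dara wrapping the book, not Noor.
(c) Not entailed — the passage has Dara wrapping the book, not Mary.
(d) Not entailed — 'was drawing' is progressive on an accomplishment; it does not entail the completed 'drew'.
(e) Not entailed — Dara wrapped the book, not the portrait; the portrait belongs to the drawing event.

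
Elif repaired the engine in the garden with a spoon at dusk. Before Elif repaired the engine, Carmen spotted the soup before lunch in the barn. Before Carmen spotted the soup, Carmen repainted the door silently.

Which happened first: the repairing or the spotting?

The connectives place the spotting before the repairing.

the spotting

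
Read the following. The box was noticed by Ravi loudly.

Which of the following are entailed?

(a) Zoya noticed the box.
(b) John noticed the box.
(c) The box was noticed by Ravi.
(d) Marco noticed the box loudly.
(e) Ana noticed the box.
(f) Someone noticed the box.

(a) Not entailed — the passage has Ravi noticing the box, not Zoya.
(b) Not entailed — the passage has Ravi noticing the box, not John.
(c) Entailed — every conjunct here is already in the original noticing event.
(d) Not entailed — the passage has Ravi noticing the box, not Marco.
(e) Not entailed — the passage has Ravi noticing the box, not Ana.
(f) Entailed — the original entails any weakening of itself; this just drops 'loudly' and generalizes the agent.

(c), (f)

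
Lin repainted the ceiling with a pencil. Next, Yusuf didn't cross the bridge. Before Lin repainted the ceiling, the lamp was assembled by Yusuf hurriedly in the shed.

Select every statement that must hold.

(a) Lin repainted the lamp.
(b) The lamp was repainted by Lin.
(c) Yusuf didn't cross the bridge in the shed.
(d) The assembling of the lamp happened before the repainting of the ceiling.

(a) Not entailed — Lin repainted the ceiling, not the lamp; the lamp belongs to the assembling event.
(b) Not entailed — Lin repainted the ceiling, not the lamp; the lamp belongs to the assembling event.
(c) Entailed — under negation, adding a further restriction is entailed: if no such crossing event occurred, none occurred in the shed either.
(d) Entailed — the narrative places the assembling before the repainting.

(c), (d)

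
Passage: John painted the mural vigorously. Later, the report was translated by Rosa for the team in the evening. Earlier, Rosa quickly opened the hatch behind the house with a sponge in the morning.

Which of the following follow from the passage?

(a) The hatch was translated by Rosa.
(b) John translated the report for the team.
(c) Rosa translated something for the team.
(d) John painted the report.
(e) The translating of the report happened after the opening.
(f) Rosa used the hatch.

(a) Not entailed — Rosa translated the report, not the hatch; the hatch belongs to the opening event.
(b) Not entailed — the passage has Rosa translating the report, not John.
(c) Entailed — this follows by dropping conjuncts from the translating event's description.
(d) Not entailed — John painted the mural, not the report; the report belongs to the translating event.
(e) Entailed — the narrative places the opening before the translating.
(f) Not entailed — the hatch is the patient, not an instrument — Rosa used a sponge.

(c), (e)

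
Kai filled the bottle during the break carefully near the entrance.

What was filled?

'the bottle' marks the patient of the filling event.

the bottle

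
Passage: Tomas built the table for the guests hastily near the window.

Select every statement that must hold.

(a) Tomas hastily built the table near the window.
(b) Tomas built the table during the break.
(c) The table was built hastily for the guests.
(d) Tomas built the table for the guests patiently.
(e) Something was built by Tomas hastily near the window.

(a) Entailed — dropping 'for the guests' leaves a sub-description the original still satisfies.
(b) Not entailed — 'during the break' adds information not in the original event.
(c) Entailed — this follows by dropping conjuncts from the building event's description.
(d) Not entailed — 'patiently' adds a manner not in (and inconsistent with) the original.
(e) Entailed — dropping 'for the guests' and generalizing the patient leaves a sub-description the original still satisfies.

(a), (c), (e)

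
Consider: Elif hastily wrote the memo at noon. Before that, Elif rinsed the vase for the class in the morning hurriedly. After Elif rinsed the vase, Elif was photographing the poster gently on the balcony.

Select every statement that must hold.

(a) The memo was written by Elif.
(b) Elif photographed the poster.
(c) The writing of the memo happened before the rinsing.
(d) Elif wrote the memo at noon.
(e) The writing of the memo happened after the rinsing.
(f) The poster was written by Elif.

(a) Entailed — this follows by dropping conjuncts from the writing event's description.
(b) Not entailed — 'was photographing' is progressive on an accomplishment; it does not entail the completed 'photographed'.
(c) Not entailed — the narrative places the rinsing before the writing, not after.
(d) Entailed — every conjunct here is already in the original writing event.
(e) Entailed — the narrative places the rinsing before the writing.
(f) Not entailed — Elif wrote the memo, not the poster; the poster belongs to the photographing event.

(a), (d), (e)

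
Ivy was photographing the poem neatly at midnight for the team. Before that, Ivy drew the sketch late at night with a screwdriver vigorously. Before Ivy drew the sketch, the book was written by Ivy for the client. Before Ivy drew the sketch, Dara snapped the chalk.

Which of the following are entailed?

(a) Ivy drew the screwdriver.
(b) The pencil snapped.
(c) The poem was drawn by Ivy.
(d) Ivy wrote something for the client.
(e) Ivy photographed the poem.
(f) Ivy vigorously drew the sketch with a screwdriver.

(d), (f)

(a) Not entailed — the screwdriver is the instrument, not what was drawn.
(b) Not entailed — the chalk is what snapped, not the pencil.
(c) Not entailed — Ivy drew the sketch, not the poem; the poem belongs to the photographing event.
(d) Entailed — generalizing the patient leaves a sub-description the original still satisfies.
(e) Not entailed — 'was photographing' is progressive on an accomplishment; it does not entail the completed 'photographed'.
(f) Entailed — this follows by dropping conjuncts from the drawing event's description.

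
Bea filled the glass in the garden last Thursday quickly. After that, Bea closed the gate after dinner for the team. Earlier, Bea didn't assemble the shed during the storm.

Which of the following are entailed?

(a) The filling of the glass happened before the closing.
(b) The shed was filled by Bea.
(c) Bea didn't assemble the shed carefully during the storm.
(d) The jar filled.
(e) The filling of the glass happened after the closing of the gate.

(a) Entailed — the narrative places the filling before the closing.
(b) Not entailed — Bea filled the glass, not the shed; the shed belongs to the assembling event.
(c) Entailed — under negation, adding a further restriction is entailed: if no such assembling event occurred, none occurred carefully either.
(d) Not entailed — the glass is what filled, not the jar.
(e) Not entailed — the narrative places the filling before the closing, not after.

(a), (c)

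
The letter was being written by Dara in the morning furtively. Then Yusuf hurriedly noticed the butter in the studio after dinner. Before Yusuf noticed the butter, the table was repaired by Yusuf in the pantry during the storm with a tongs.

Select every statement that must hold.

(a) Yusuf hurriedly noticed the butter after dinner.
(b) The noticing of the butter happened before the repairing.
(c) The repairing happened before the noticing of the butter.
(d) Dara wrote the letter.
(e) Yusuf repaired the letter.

(a), (c)

(a) Entailed — dropping 'in the studio' leaves a sub-description the original still satisfies.
(b) Not entailed — the narrative places the repairing before the noticing, not after.
(c) Entailed — the narrative places the repairing before the noticing.
(d) Not entailed — 'was writing' is progressive on an accomplishment; it does not entail the completed 'wrote'.
(e) Not entailed — Yusuf repaired the table, not the letter; the letter belongs to the writing event.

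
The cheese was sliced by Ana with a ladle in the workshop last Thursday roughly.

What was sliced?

'the cheese' marks the patient of the slicing event.

the cheese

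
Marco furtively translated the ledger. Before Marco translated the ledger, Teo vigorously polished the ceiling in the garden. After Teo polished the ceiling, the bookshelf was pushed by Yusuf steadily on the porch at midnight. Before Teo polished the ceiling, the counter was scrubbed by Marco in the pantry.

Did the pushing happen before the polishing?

no

The narrative orders the polishing before the pushing.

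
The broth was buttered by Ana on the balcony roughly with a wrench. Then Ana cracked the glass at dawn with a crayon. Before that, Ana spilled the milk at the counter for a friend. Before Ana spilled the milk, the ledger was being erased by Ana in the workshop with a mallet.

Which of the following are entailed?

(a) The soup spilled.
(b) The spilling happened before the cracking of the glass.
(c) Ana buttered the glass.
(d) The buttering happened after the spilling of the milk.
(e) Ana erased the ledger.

(b)

(a) Not entailed — the milk is what spilled, not the soup.
(b) Entailed — the narrative places the spilling before the cracking.
(c) Not entailed — Ana buttered the broth, not the glass; the glass belongs to the cracking event.
(d) Not entailed — the narrative doesn't order the spilling relative to the buttering.
(e) Not entailed — 'was erasing' is progressive on an accomplishment; it does not entail the completed 'erased'.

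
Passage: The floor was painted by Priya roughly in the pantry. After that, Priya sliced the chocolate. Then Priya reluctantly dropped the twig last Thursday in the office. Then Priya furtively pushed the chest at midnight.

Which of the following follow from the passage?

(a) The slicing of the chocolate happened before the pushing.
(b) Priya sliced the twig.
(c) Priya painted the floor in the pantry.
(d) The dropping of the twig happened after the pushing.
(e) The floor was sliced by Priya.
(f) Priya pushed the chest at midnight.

(a), (c), (f)

(a) Entailed — the narrative places the slicing before the pushing.
(b) Not entailed — Priya sliced the chocolate, not the twig; the twig belongs to the dropping event.
(c) Entailed — the original entails any weakening of itself; this just drops 'roughly'.
(d) Not entailed — the narrative places the dropping before the pushing, not after.
(e) Not entailed — Priya sliced the chocolate, not the floor; the floor belongs to the painting event.
(f) Entailed — every conjunct here is already in the original pushing event.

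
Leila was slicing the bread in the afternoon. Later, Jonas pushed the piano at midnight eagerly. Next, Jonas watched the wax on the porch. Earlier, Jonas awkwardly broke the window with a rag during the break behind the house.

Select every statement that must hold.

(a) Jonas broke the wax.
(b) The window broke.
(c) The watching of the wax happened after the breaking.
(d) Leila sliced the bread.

(b), (c)

(a) Not entailed — Jonas broke the window, not the wax; the wax belongs to the watching event.
(b) Entailed — 'Jonas broke the window' is causative; it entails the inchoative 'the window broke'.
(c) Entailed — the narrative places the breaking before the watching.
(d) Not entailed — 'was slicing' is progressive on an accomplishment; it does not entail the completed 'sliced'.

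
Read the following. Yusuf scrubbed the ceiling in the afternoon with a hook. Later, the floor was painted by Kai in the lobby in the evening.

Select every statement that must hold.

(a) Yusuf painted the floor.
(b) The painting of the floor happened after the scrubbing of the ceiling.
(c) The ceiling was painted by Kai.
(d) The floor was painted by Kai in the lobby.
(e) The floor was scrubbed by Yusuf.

(a) Not entailed — the passage has Kai painting the floor, not Yusuf.
(b) Entailed — the narrative places the scrubbing before the painting.
(c) Not entailed — Kai painted the floor, not the ceiling; the ceiling belongs to the scrubbing event.
(d) Entailed — every conjunct here is already in the original painting event.
(e) Not entailed — Yusuf scrubbed the ceiling, not the floor; the floor belongs to the painting event.

(b), (d)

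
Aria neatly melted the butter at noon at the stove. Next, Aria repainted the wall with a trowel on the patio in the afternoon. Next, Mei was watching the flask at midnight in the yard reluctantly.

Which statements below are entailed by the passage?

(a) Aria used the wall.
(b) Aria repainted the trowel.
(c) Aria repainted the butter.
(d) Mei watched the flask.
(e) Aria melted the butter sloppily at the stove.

(a) Not entailed — the wall is the patient, not an instrument — Aria used a trowel.
(b) Not entailed — the trowel is the instrument, not what was repainted.
(c) Not entailed — Aria repainted the wall, not the butter; the butter belongs to the melting event.
(d) Entailed — 'watch' is an activity; 'was watching' entails that some watching happened, so 'watched' holds.
(e) Not entailed — 'sloppily' adds a manner not in (and inconsistent with) the original.

(d)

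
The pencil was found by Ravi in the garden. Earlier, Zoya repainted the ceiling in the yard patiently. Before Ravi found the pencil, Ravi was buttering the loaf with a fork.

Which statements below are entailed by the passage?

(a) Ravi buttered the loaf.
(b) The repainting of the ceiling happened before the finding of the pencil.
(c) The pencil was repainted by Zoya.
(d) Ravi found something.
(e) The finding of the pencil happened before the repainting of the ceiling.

(b), (d)

(a) Not entailed — 'was buttering' is progressive on an accomplishment; it does not entail the completed 'buttered'.
(b) Entailed — the narrative places the repainting before the finding.
(c) Not entailed — Zoya repainted the ceiling, not the pencil; the pencil belongs to the finding event.
(d) Entailed — the original entails any weakening of itself; this just drops 'in the garden' and generalizes the patient.
(e) Not entailed — the narrative places the repainting before the finding, not after.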